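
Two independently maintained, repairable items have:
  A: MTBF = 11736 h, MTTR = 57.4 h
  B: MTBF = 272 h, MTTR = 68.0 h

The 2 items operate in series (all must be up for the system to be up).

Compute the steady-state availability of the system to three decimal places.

A(A) = MTBF/(MTBF+MTTR) = 11736/(11736+57.4) = 0.995133
A(B) = MTBF/(MTBF+MTTR) = 272/(272+68.0) = 0.800000
Series availability: 0.995133 × 0.800000 = 0.796

0.796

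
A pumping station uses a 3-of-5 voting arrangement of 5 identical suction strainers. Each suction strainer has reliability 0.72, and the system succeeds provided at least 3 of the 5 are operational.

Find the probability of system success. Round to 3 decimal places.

0.862

R = Σ_{i=3}^{5} C(5,i) p^i (1−p)^{5−i} with p = 0.72
C(5,3)·0.72^3·0.28^2 = 0.29263
C(5,4)·0.72^4·0.28^1 = 0.37623
C(5,5)·0.72^5·0.28^0 = 0.19349
Sum = 0.862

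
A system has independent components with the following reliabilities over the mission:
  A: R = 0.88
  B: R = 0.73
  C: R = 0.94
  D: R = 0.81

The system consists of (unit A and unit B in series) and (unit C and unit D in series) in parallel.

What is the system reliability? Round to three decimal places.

0.915

Series (A and B): 0.88000 × 0.73000 = 0.64240
Series (C and D): 0.94000 × 0.81000 = 0.76140
Parallel ([0.64240] and [0.76140]): 1 − (1 − 0.64240)(1 − 0.76140) = 0.915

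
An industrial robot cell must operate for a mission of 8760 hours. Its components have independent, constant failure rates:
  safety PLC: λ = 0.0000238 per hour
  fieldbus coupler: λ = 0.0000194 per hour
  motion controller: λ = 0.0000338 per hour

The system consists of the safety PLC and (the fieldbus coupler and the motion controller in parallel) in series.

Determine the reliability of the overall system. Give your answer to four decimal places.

R(safety PLC) = exp(−0.0000238 × 8760) = 0.811811
R(fieldbus coupler) = exp(−0.0000194 × 8760) = 0.843712
R(motion controller) = exp(−0.0000338 × 8760) = 0.743722
Parallel (fieldbus coupler and motion controller): 1 − (1 − 0.843712)(1 − 0.743722) = 0.959947
Series (safety PLC and [0.959947]): 0.811811 × 0.959947 = 0.7793

0.7793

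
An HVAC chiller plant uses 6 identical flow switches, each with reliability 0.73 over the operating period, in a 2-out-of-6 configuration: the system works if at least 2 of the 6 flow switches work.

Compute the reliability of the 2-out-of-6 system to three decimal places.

R = Σ_{i=2}^{6} C(6,i) p^i (1−p)^{6−i} with p = 0.73
C(6,2)·0.73^2·0.27^4 = 0.04248
C(6,3)·0.73^3·0.27^3 = 0.15314
C(6,4)·0.73^4·0.27^2 = 0.31053
C(6,5)·0.73^5·0.27^1 = 0.33584
C(6,6)·0.73^6·0.27^0 = 0.15133
Sum = 0.993

0.993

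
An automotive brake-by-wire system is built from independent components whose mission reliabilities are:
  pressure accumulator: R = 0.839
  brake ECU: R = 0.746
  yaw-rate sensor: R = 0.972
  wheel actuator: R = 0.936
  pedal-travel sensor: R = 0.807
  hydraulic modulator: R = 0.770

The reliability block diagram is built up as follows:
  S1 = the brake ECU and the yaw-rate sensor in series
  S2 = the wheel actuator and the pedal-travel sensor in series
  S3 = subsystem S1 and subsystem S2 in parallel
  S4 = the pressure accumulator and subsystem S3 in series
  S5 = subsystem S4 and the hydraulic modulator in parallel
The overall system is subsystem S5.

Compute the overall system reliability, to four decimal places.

Series (brake ECU and yaw-rate sensor): 0.746000 × 0.972000 = 0.725112
Series (wheel actuator and pedal-travel sensor): 0.936000 × 0.807000 = 0.755352
Parallel ([0.725112] and [0.755352]): 1 − (1 − 0.725112)(1 − 0.755352) = 0.932749
Series (pressure accumulator and [0.932749]): 0.839000 × 0.932749 = 0.782576
Parallel ([0.782576] and hydraulic modulator): 1 − (1 − 0.782576)(1 − 0.770000) = 0.9500

0.9500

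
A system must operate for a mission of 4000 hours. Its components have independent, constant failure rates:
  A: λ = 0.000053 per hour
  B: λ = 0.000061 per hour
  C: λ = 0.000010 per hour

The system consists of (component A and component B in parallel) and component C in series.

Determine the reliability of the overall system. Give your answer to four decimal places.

R(A) = exp(−0.000053 × 4000) = 0.808965
R(B) = exp(−0.000061 × 4000) = 0.783488
R(C) = exp(−0.000010 × 4000) = 0.960789
Parallel (A and B): 1 − (1 − 0.808965)(1 − 0.783488) = 0.958639
Series ([0.958639] and C): 0.958639 × 0.960789 = 0.9210

0.9210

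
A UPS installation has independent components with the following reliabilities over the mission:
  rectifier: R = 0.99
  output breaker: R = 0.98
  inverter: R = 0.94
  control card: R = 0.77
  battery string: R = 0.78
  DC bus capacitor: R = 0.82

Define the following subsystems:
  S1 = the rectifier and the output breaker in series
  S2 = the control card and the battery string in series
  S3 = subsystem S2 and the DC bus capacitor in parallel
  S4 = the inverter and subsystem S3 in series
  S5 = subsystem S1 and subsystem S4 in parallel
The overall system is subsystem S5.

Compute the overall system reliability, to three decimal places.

0.996

Series (rectifier and output breaker): 0.99000 × 0.98000 = 0.97020
Series (control card and battery string): 0.77000 × 0.78000 = 0.60060
Parallel ([0.60060] and DC bus capacitor): 1 − (1 − 0.60060)(1 − 0.82000) = 0.92811
Series (inverter and [0.92811]): 0.94000 × 0.92811 = 0.87242
Parallel ([0.97020] and [0.87242]): 1 − (1 − 0.97020)(1 − 0.87242) = 0.996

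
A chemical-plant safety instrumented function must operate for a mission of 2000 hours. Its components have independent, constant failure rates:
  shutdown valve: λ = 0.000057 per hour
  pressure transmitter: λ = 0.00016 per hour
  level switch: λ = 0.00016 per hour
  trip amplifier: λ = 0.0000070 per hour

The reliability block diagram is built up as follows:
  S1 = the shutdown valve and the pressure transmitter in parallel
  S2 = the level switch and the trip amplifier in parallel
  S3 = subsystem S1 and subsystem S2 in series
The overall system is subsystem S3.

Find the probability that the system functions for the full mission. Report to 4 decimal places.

0.9668

R(shutdown valve) = exp(−0.000057 × 2000) = 0.892258
R(pressure transmitter) = exp(−0.00016 × 2000) = 0.726149
R(level switch) = exp(−0.00016 × 2000) = 0.726149
R(trip amplifier) = exp(−0.0000070 × 2000) = 0.986098
Parallel (shutdown valve and pressure transmitter): 1 − (1 − 0.892258)(1 − 0.726149) = 0.970495
Parallel (level switch and trip amplifier): 1 − (1 − 0.726149)(1 − 0.986098) = 0.996193
Series ([0.970495] and [0.996193]): 0.970495 × 0.996193 = 0.9668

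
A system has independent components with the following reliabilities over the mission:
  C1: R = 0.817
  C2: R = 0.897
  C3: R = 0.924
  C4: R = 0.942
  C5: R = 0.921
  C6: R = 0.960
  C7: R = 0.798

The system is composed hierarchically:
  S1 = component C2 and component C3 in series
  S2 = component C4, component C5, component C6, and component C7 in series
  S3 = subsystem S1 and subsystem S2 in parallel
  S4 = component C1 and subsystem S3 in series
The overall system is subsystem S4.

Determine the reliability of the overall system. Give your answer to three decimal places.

0.770

Series (C2 and C3): 0.89700 × 0.92400 = 0.82883
Series (C4, C5, C6, and C7): 0.94200 × 0.92100 × 0.96000 × 0.79800 = 0.66464
Parallel ([0.82883] and [0.66464]): 1 − (1 − 0.82883)(1 − 0.66464) = 0.94260
Series (C1 and [0.94260]): 0.81700 × 0.94260 = 0.770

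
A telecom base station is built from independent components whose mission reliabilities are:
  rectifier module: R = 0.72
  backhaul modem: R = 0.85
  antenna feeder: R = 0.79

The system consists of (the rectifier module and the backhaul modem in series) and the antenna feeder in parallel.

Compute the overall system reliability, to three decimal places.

Series (rectifier module and backhaul modem): 0.72000 × 0.85000 = 0.61200
Parallel ([0.61200] and antenna feeder): 1 − (1 − 0.61200)(1 − 0.79000) = 0.919

0.919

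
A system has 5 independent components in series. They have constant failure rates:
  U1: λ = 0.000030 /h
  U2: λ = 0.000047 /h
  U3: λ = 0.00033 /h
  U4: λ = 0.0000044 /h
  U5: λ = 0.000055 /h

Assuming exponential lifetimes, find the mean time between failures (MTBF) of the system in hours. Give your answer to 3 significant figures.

2140

Series of exponential components: λ_sys = Σ λ_i
λ_sys = 0.000030 + 0.000047 + 0.00033 + 0.0000044 + 0.000055 = 4.6640e-04 /h
MTBF = 1 / λ_sys = 2140 h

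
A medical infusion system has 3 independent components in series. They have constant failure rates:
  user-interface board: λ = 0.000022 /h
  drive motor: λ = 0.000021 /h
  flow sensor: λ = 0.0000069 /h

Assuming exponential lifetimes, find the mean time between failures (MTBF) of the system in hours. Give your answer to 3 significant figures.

20000

Series of exponential components: λ_sys = Σ λ_i
λ_sys = 0.000022 + 0.000021 + 0.0000069 = 4.9900e-05 /h
MTBF = 1 / λ_sys = 20000 h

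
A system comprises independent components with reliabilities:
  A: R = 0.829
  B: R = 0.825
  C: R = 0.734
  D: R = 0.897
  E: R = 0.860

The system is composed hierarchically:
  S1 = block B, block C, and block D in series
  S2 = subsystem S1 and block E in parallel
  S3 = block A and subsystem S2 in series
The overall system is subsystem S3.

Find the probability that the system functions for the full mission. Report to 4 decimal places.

Series (B, C, and D): 0.825000 × 0.734000 × 0.897000 = 0.543178
Parallel ([0.543178] and E): 1 − (1 − 0.543178)(1 − 0.860000) = 0.936045
Series (A and [0.936045]): 0.829000 × 0.936045 = 0.7760

0.7760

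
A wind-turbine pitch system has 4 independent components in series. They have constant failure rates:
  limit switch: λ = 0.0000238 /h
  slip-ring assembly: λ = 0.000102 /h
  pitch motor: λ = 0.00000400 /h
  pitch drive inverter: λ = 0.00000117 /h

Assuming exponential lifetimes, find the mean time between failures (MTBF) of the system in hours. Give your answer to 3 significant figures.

Series of exponential components: λ_sys = Σ λ_i
λ_sys = 0.0000238 + 0.000102 + 0.00000400 + 0.00000117 = 1.3097e-04 /h
MTBF = 1 / λ_sys = 7640 h

7640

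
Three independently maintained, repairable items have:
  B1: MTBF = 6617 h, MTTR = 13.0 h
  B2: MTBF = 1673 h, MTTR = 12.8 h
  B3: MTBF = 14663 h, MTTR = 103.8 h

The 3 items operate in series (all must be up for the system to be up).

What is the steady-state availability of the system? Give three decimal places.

A(B1) = MTBF/(MTBF+MTTR) = 6617/(6617+13.0) = 0.998039
A(B2) = MTBF/(MTBF+MTTR) = 1673/(1673+12.8) = 0.992407
A(B3) = MTBF/(MTBF+MTTR) = 14663/(14663+103.8) = 0.992971
Series availability: 0.998039 × 0.992407 × 0.992971 = 0.983

0.983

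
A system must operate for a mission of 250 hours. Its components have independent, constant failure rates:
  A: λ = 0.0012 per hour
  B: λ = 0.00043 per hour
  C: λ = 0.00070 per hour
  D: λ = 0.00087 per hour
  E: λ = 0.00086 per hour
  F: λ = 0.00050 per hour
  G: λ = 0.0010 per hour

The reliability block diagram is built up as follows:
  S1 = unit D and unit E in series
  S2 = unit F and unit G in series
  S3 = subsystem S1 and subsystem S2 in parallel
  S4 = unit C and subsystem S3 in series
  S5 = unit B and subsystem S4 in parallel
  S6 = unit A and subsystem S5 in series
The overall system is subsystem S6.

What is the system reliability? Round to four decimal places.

R(A) = exp(−0.0012 × 250) = 0.740818
R(B) = exp(−0.00043 × 250) = 0.898077
R(C) = exp(−0.00070 × 250) = 0.839457
R(D) = exp(−0.00087 × 250) = 0.804528
R(E) = exp(−0.00086 × 250) = 0.806541
R(F) = exp(−0.00050 × 250) = 0.882497
R(G) = exp(−0.0010 × 250) = 0.778801
Series (D and E): 0.804528 × 0.806541 = 0.648885
Series (F and G): 0.882497 × 0.778801 = 0.687290
Parallel ([0.648885] and [0.687290]): 1 − (1 − 0.648885)(1 − 0.687290) = 0.890203
Series (C and [0.890203]): 0.839457 × 0.890203 = 0.747287
Parallel (B and [0.747287]): 1 − (1 − 0.898077)(1 − 0.747287) = 0.974243
Series (A and [0.974243]): 0.740818 × 0.974243 = 0.7217

0.7217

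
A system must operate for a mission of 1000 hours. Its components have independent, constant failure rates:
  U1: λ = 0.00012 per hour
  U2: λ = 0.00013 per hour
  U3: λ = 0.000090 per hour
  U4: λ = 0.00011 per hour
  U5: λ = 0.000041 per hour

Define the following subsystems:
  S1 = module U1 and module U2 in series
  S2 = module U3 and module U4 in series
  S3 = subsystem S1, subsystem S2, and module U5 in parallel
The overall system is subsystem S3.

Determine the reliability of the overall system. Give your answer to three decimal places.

0.998

R(U1) = exp(−0.00012 × 1000) = 0.88692
R(U2) = exp(−0.00013 × 1000) = 0.87810
R(U3) = exp(−0.000090 × 1000) = 0.91393
R(U4) = exp(−0.00011 × 1000) = 0.89583
R(U5) = exp(−0.000041 × 1000) = 0.95983
Series (U1 and U2): 0.88692 × 0.87810 = 0.77880
Series (U3 and U4): 0.91393 × 0.89583 = 0.81873
Parallel ([0.77880], [0.81873], and U5): 1 − (1 − 0.77880)(1 − 0.81873)(1 − 0.95983) = 0.998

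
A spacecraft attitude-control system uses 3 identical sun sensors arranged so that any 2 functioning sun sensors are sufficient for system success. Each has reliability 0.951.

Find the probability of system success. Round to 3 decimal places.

R = Σ_{i=2}^{3} C(3,i) p^i (1−p)^{3−i} with p = 0.951
C(3,2)·0.951^2·0.049^1 = 0.13295
C(3,3)·0.951^3·0.049^0 = 0.86009
Sum = 0.993

0.993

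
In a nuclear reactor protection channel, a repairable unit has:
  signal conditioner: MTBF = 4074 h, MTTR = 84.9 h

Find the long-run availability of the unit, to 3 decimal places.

0.980

A(signal conditioner) = MTBF/(MTBF+MTTR) = 4074/(4074+84.9) = 0.980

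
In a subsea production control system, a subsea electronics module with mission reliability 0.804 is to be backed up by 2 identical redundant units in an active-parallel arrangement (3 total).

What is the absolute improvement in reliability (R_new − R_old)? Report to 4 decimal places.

R_before = 0.804
R_after = 1 − (1 − 0.804)^3 = 0.9925
ΔR = 0.9925 − 0.804 = 0.1885

0.1885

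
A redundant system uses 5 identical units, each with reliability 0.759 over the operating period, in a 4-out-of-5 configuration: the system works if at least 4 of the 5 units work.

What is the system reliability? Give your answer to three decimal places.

0.652

R = Σ_{i=4}^{5} C(5,i) p^i (1−p)^{5−i} with p = 0.759
C(5,4)·0.759^4·0.241^1 = 0.39990
C(5,5)·0.759^5·0.241^0 = 0.25189
Sum = 0.652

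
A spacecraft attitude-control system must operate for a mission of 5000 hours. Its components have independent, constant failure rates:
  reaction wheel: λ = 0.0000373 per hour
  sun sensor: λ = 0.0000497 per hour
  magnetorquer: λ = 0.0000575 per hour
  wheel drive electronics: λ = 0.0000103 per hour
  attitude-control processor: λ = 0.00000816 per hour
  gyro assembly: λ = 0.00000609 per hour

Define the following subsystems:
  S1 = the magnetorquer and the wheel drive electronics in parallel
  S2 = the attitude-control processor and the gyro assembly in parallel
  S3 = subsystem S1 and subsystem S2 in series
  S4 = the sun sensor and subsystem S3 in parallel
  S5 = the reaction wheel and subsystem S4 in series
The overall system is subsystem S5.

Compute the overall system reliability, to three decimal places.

0.827

R(reaction wheel) = exp(−0.0000373 × 5000) = 0.82986
R(sun sensor) = exp(−0.0000497 × 5000) = 0.77997
R(magnetorquer) = exp(−0.0000575 × 5000) = 0.75014
R(wheel drive electronics) = exp(−0.0000103 × 5000) = 0.94980
R(attitude-control processor) = exp(−0.00000816 × 5000) = 0.96002
R(gyro assembly) = exp(−0.00000609 × 5000) = 0.97001
Parallel (magnetorquer and wheel drive electronics): 1 − (1 − 0.75014)(1 − 0.94980) = 0.98746
Parallel (attitude-control processor and gyro assembly): 1 − (1 − 0.96002)(1 − 0.97001) = 0.99880
Series ([0.98746] and [0.99880]): 0.98746 × 0.99880 = 0.98628
Parallel (sun sensor and [0.98628]): 1 − (1 − 0.77997)(1 − 0.98628) = 0.99698
Series (reaction wheel and [0.99698]): 0.82986 × 0.99698 = 0.827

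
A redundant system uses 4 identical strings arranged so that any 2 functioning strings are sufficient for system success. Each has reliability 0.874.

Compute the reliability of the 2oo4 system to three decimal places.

R = Σ_{i=2}^{4} C(4,i) p^i (1−p)^{4−i} with p = 0.874
C(4,2)·0.874^2·0.126^2 = 0.07276
C(4,3)·0.874^3·0.126^1 = 0.33648
C(4,4)·0.874^4·0.126^0 = 0.58351
Sum = 0.993

0.993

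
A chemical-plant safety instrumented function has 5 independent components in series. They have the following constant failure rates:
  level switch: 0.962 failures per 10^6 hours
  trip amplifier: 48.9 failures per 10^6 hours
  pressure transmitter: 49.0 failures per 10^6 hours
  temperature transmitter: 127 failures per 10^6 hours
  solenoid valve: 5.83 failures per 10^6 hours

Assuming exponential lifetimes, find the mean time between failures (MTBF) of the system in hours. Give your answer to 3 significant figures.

4320

Series of exponential components: λ_sys = Σ λ_i
λ_sys = 0.000000962 + 0.0000489 + 0.0000490 + 0.000127 + 0.00000583 = 2.3169e-04 /h
MTBF = 1 / λ_sys = 4320 h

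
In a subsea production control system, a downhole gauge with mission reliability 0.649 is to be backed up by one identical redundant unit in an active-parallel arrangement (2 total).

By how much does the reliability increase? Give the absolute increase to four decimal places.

R_before = 0.649
R_after = 1 − (1 − 0.649)^2 = 0.8768
ΔR = 0.8768 − 0.649 = 0.2278

0.2278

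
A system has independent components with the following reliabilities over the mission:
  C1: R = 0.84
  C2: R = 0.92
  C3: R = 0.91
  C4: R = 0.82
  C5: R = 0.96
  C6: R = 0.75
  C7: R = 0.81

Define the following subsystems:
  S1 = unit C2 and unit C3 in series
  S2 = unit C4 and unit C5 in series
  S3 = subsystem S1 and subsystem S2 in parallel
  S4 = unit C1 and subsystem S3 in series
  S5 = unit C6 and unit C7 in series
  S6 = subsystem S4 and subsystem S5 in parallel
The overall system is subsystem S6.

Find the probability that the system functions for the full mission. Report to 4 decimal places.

0.9258

Series (C2 and C3): 0.920000 × 0.910000 = 0.837200
Series (C4 and C5): 0.820000 × 0.960000 = 0.787200
Parallel ([0.837200] and [0.787200]): 1 − (1 − 0.837200)(1 − 0.787200) = 0.965356
Series (C1 and [0.965356]): 0.840000 × 0.965356 = 0.810899
Series (C6 and C7): 0.750000 × 0.810000 = 0.607500
Parallel ([0.810899] and [0.607500]): 1 − (1 − 0.810899)(1 − 0.607500) = 0.9258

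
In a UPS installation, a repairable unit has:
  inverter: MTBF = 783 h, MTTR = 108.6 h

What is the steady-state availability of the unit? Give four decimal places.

A(inverter) = MTBF/(MTBF+MTTR) = 783/(783+108.6) = 0.8782

0.8782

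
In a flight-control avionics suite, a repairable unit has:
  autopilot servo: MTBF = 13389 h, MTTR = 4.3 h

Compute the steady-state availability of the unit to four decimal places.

A(autopilot servo) = MTBF/(MTBF+MTTR) = 13389/(13389+4.3) = 0.9997

0.9997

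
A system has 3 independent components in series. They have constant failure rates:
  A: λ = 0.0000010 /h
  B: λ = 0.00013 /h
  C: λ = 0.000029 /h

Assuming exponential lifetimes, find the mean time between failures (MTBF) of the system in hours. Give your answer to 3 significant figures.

6250

Series of exponential components: λ_sys = Σ λ_i
λ_sys = 0.0000010 + 0.00013 + 0.000029 = 1.6000e-04 /h
MTBF = 1 / λ_sys = 6250 h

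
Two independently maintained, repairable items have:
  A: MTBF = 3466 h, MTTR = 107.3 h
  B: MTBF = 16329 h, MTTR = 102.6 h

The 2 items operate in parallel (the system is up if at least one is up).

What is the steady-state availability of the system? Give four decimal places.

A(A) = MTBF/(MTBF+MTTR) = 3466/(3466+107.3) = 0.969972
A(B) = MTBF/(MTBF+MTTR) = 16329/(16329+102.6) = 0.993756
Parallel availability: 1 − (1 − 0.969972)(1 − 0.993756) = 0.9998

0.9998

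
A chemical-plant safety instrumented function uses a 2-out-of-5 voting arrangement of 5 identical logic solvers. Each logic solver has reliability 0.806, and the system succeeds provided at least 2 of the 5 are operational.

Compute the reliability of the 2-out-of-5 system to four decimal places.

0.9940

R = Σ_{i=2}^{5} C(5,i) p^i (1−p)^{5−i} with p = 0.806
C(5,2)·0.806^2·0.194^3 = 0.047432
C(5,3)·0.806^3·0.194^2 = 0.197065
C(5,4)·0.806^4·0.194^1 = 0.409366
C(5,5)·0.806^5·0.194^0 = 0.340154
Sum = 0.9940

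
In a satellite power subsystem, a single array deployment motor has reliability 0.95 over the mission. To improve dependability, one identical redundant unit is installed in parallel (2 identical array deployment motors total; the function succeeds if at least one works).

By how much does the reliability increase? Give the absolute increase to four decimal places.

0.0475

R_before = 0.95
R_after = 1 − (1 − 0.95)^2 = 0.9975
ΔR = 0.9975 − 0.95 = 0.0475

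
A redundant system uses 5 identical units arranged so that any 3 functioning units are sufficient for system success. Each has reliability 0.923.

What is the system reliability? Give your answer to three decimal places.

0.996

R = Σ_{i=3}^{5} C(5,i) p^i (1−p)^{5−i} with p = 0.923
C(5,3)·0.923^3·0.077^2 = 0.04662
C(5,4)·0.923^4·0.077^1 = 0.27943
C(5,5)·0.923^5·0.077^0 = 0.66990
Sum = 0.996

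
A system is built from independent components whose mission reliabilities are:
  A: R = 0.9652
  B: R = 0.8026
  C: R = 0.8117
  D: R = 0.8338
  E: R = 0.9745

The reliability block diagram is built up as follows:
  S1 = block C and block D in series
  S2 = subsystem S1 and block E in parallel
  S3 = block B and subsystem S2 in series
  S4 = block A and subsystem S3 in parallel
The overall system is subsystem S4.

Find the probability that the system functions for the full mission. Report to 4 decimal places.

Series (C and D): 0.811700 × 0.833800 = 0.676795
Parallel ([0.676795] and E): 1 − (1 − 0.676795)(1 − 0.974500) = 0.991758
Series (B and [0.991758]): 0.802600 × 0.991758 = 0.795985
Parallel (A and [0.795985]): 1 − (1 − 0.965200)(1 − 0.795985) = 0.9929

0.9929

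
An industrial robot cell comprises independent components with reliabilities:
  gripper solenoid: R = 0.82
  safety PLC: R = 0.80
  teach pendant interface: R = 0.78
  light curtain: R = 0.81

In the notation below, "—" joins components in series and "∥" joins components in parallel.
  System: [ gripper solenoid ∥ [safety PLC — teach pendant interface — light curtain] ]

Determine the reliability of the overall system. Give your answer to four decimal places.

0.9110

Series (safety PLC, teach pendant interface, and light curtain): 0.800000 × 0.780000 × 0.810000 = 0.505440
Parallel (gripper solenoid and [0.505440]): 1 − (1 − 0.820000)(1 − 0.505440) = 0.9110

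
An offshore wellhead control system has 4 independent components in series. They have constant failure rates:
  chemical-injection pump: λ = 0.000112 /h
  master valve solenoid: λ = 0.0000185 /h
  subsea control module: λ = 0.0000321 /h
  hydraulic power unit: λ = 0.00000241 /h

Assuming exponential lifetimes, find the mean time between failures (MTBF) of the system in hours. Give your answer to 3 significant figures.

6060

Series of exponential components: λ_sys = Σ λ_i
λ_sys = 0.000112 + 0.0000185 + 0.0000321 + 0.00000241 = 1.6501e-04 /h
MTBF = 1 / λ_sys = 6060 h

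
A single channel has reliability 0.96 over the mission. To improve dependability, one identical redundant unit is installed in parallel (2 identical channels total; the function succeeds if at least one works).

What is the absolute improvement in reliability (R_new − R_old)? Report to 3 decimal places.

R_before = 0.96
R_after = 1 − (1 − 0.96)^2 = 0.998
ΔR = 0.998 − 0.96 = 0.038

0.038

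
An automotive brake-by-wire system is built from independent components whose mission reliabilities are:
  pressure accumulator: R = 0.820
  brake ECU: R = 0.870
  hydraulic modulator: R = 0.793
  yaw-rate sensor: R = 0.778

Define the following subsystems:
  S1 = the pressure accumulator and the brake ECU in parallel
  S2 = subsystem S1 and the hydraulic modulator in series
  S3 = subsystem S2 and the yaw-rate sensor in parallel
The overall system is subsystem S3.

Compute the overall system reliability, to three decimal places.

Parallel (pressure accumulator and brake ECU): 1 − (1 − 0.82000)(1 − 0.87000) = 0.97660
Series ([0.97660] and hydraulic modulator): 0.97660 × 0.79300 = 0.77444
Parallel ([0.77444] and yaw-rate sensor): 1 − (1 − 0.77444)(1 − 0.77800) = 0.950

0.950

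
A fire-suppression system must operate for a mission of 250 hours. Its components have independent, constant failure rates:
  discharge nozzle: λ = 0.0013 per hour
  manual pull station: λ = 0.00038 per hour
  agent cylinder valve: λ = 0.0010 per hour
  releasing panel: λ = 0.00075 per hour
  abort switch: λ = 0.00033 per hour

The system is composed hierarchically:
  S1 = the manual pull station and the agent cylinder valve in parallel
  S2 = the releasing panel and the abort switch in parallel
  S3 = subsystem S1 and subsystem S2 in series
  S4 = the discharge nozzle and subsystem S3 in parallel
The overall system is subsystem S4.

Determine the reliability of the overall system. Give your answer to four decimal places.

0.9908

R(discharge nozzle) = exp(−0.0013 × 250) = 0.722527
R(manual pull station) = exp(−0.00038 × 250) = 0.909373
R(agent cylinder valve) = exp(−0.0010 × 250) = 0.778801
R(releasing panel) = exp(−0.00075 × 250) = 0.829029
R(abort switch) = exp(−0.00033 × 250) = 0.920811
Parallel (manual pull station and agent cylinder valve): 1 − (1 − 0.909373)(1 − 0.778801) = 0.979953
Parallel (releasing panel and abort switch): 1 − (1 − 0.829029)(1 − 0.920811) = 0.986461
Series ([0.979953] and [0.986461]): 0.979953 × 0.986461 = 0.966685
Parallel (discharge nozzle and [0.966685]): 1 − (1 − 0.722527)(1 − 0.966685) = 0.9908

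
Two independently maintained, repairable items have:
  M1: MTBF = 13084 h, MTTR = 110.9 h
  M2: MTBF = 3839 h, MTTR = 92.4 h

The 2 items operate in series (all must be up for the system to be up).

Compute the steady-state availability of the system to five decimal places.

A(M1) = MTBF/(MTBF+MTTR) = 13084/(13084+110.9) = 0.991595
A(M2) = MTBF/(MTBF+MTTR) = 3839/(3839+92.4) = 0.976497
Series availability: 0.991595 × 0.976497 = 0.96829

0.96829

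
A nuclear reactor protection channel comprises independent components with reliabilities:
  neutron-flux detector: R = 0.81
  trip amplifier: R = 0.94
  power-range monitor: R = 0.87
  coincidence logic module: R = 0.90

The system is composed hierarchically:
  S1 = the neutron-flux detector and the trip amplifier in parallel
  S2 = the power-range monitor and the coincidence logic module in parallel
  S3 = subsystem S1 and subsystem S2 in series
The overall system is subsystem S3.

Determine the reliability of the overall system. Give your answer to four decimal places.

0.9757

Parallel (neutron-flux detector and trip amplifier): 1 − (1 − 0.810000)(1 − 0.940000) = 0.988600
Parallel (power-range monitor and coincidence logic module): 1 − (1 − 0.870000)(1 − 0.900000) = 0.987000
Series ([0.988600] and [0.987000]): 0.988600 × 0.987000 = 0.9757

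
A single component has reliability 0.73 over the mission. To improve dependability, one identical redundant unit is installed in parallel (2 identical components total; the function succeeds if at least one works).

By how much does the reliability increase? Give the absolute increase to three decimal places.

0.197

R_before = 0.73
R_after = 1 − (1 − 0.73)^2 = 0.927
ΔR = 0.927 − 0.73 = 0.197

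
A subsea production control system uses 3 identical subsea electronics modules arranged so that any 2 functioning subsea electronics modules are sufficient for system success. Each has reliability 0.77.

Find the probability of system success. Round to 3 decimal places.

R = Σ_{i=2}^{3} C(3,i) p^i (1−p)^{3−i} with p = 0.77
C(3,2)·0.77^2·0.23^1 = 0.40910
C(3,3)·0.77^3·0.23^0 = 0.45653
Sum = 0.866

0.866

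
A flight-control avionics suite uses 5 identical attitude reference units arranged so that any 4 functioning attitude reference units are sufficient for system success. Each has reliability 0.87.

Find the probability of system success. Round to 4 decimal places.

R = Σ_{i=4}^{5} C(5,i) p^i (1−p)^{5−i} with p = 0.87
C(5,4)·0.87^4·0.13^1 = 0.372383
C(5,5)·0.87^5·0.13^0 = 0.498421
Sum = 0.8708

0.8708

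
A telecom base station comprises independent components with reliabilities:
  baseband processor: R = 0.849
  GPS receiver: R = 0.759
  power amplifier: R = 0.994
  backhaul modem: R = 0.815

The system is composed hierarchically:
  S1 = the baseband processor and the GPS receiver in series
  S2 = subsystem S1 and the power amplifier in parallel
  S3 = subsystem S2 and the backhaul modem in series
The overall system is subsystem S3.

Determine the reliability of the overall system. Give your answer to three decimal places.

0.813

Series (baseband processor and GPS receiver): 0.84900 × 0.75900 = 0.64439
Parallel ([0.64439] and power amplifier): 1 − (1 − 0.64439)(1 − 0.99400) = 0.99787
Series ([0.99787] and backhaul modem): 0.99787 × 0.81500 = 0.813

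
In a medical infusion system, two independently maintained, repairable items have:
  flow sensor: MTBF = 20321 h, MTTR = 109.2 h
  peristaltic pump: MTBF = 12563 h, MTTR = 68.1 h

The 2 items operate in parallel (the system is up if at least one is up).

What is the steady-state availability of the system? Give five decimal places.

0.99997

A(flow sensor) = MTBF/(MTBF+MTTR) = 20321/(20321+109.2) = 0.994655
A(peristaltic pump) = MTBF/(MTBF+MTTR) = 12563/(12563+68.1) = 0.994609
Parallel availability: 1 − (1 − 0.994655)(1 − 0.994609) = 0.99997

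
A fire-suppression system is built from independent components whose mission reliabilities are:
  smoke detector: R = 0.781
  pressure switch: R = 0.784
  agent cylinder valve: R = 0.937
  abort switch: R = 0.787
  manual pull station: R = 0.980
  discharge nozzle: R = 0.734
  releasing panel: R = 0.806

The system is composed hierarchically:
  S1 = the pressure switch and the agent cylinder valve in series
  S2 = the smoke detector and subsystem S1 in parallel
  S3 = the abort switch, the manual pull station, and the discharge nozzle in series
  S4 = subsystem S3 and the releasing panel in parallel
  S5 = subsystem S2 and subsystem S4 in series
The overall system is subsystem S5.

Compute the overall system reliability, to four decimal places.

Series (pressure switch and agent cylinder valve): 0.784000 × 0.937000 = 0.734608
Parallel (smoke detector and [0.734608]): 1 − (1 − 0.781000)(1 − 0.734608) = 0.941879
Series (abort switch, manual pull station, and discharge nozzle): 0.787000 × 0.980000 × 0.734000 = 0.566105
Parallel ([0.566105] and releasing panel): 1 − (1 − 0.566105)(1 − 0.806000) = 0.915824
Series ([0.941879] and [0.915824]): 0.941879 × 0.915824 = 0.8626

0.8626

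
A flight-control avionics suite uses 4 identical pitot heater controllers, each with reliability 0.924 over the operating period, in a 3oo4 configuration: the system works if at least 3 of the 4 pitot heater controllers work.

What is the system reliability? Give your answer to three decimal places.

R = Σ_{i=3}^{4} C(4,i) p^i (1−p)^{4−i} with p = 0.924
C(4,3)·0.924^3·0.076^1 = 0.23982
C(4,4)·0.924^4·0.076^0 = 0.72893
Sum = 0.969

0.969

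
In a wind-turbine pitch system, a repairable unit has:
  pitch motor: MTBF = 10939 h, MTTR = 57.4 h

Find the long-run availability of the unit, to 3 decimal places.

0.995

A(pitch motor) = MTBF/(MTBF+MTTR) = 10939/(10939+57.4) = 0.995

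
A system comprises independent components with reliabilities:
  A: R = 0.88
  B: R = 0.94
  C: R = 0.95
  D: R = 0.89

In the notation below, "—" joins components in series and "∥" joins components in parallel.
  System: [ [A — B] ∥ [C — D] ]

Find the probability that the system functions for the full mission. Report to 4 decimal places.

0.9733

Series (A and B): 0.880000 × 0.940000 = 0.827200
Series (C and D): 0.950000 × 0.890000 = 0.845500
Parallel ([0.827200] and [0.845500]): 1 − (1 − 0.827200)(1 − 0.845500) = 0.9733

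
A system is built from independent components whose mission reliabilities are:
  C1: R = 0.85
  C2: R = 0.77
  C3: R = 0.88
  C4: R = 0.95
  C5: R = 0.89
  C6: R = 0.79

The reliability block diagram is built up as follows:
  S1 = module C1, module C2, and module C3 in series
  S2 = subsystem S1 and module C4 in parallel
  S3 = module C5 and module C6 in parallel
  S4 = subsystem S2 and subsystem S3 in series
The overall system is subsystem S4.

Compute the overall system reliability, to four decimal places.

0.9562

Series (C1, C2, and C3): 0.850000 × 0.770000 × 0.880000 = 0.575960
Parallel ([0.575960] and C4): 1 − (1 − 0.575960)(1 − 0.950000) = 0.978798
Parallel (C5 and C6): 1 − (1 − 0.890000)(1 − 0.790000) = 0.976900
Series ([0.978798] and [0.976900]): 0.978798 × 0.976900 = 0.9562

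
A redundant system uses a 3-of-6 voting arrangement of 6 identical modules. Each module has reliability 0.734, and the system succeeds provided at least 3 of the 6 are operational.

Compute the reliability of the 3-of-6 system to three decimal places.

R = Σ_{i=3}^{6} C(6,i) p^i (1−p)^{6−i} with p = 0.734
C(6,3)·0.734^3·0.266^3 = 0.14885
C(6,4)·0.734^4·0.266^2 = 0.30806
C(6,5)·0.734^5·0.266^1 = 0.34003
C(6,6)·0.734^6·0.266^0 = 0.15638
Sum = 0.953

0.953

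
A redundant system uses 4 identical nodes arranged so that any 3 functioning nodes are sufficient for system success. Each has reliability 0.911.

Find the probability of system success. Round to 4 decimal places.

0.9579

R = Σ_{i=3}^{4} C(4,i) p^i (1−p)^{4−i} with p = 0.911
C(4,3)·0.911^3·0.089^1 = 0.269157
C(4,4)·0.911^4·0.089^0 = 0.688769
Sum = 0.9579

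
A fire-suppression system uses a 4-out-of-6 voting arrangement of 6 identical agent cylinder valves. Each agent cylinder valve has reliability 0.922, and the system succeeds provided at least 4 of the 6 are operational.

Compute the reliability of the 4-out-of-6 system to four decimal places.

R = Σ_{i=4}^{6} C(6,i) p^i (1−p)^{6−i} with p = 0.922
C(6,4)·0.922^4·0.078^2 = 0.065948
C(6,5)·0.922^5·0.078^1 = 0.311817
C(6,6)·0.922^6·0.078^0 = 0.614307
Sum = 0.9921

0.9921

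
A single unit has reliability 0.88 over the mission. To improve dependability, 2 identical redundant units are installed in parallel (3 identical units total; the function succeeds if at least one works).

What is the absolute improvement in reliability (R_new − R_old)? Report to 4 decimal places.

0.1183

R_before = 0.88
R_after = 1 − (1 − 0.88)^3 = 0.9983
ΔR = 0.9983 − 0.88 = 0.1183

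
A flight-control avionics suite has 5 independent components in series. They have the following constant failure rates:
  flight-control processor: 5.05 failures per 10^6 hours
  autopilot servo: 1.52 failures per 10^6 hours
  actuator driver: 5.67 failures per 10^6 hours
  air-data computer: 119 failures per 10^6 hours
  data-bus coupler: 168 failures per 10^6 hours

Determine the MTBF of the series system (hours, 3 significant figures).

Series of exponential components: λ_sys = Σ λ_i
λ_sys = 0.00000505 + 0.00000152 + 0.00000567 + 0.000119 + 0.000168 = 2.9924e-04 /h
MTBF = 1 / λ_sys = 3340 h

3340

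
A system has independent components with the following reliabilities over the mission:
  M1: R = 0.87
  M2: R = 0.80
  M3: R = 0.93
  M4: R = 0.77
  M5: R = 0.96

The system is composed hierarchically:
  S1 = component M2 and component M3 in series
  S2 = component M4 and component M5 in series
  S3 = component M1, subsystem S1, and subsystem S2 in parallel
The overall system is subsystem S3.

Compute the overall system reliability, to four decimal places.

Series (M2 and M3): 0.800000 × 0.930000 = 0.744000
Series (M4 and M5): 0.770000 × 0.960000 = 0.739200
Parallel (M1, [0.744000], and [0.739200]): 1 − (1 − 0.870000)(1 − 0.744000)(1 − 0.739200) = 0.9913

0.9913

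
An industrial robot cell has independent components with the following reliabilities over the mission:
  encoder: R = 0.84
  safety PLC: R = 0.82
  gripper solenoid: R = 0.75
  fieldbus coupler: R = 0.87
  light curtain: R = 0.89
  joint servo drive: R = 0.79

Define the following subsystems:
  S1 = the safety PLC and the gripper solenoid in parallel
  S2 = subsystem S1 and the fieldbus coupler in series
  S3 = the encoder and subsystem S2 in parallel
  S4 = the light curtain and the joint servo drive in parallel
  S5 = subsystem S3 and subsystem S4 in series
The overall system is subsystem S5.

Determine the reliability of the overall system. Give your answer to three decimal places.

Parallel (safety PLC and gripper solenoid): 1 − (1 − 0.82000)(1 − 0.75000) = 0.95500
Series ([0.95500] and fieldbus coupler): 0.95500 × 0.87000 = 0.83085
Parallel (encoder and [0.83085]): 1 − (1 − 0.84000)(1 − 0.83085) = 0.97294
Parallel (light curtain and joint servo drive): 1 − (1 − 0.89000)(1 − 0.79000) = 0.97690
Series ([0.97294] and [0.97690]): 0.97294 × 0.97690 = 0.950

0.950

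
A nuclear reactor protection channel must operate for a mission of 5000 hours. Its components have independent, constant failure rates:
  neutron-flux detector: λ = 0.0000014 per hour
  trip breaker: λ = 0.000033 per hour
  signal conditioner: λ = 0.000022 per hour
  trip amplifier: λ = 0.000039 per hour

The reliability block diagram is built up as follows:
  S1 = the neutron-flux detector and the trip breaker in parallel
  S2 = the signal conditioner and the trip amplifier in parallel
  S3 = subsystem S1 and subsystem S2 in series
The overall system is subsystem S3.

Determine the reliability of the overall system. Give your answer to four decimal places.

R(neutron-flux detector) = exp(−0.0000014 × 5000) = 0.993024
R(trip breaker) = exp(−0.000033 × 5000) = 0.847894
R(signal conditioner) = exp(−0.000022 × 5000) = 0.895834
R(trip amplifier) = exp(−0.000039 × 5000) = 0.822835
Parallel (neutron-flux detector and trip breaker): 1 − (1 − 0.993024)(1 − 0.847894) = 0.998939
Parallel (signal conditioner and trip amplifier): 1 − (1 − 0.895834)(1 − 0.822835) = 0.981545
Series ([0.998939] and [0.981545]): 0.998939 × 0.981545 = 0.9805

0.9805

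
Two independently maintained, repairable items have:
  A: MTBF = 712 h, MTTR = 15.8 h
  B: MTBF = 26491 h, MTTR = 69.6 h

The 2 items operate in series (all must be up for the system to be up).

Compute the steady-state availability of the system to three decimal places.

0.976

A(A) = MTBF/(MTBF+MTTR) = 712/(712+15.8) = 0.978291
A(B) = MTBF/(MTBF+MTTR) = 26491/(26491+69.6) = 0.997380
Series availability: 0.978291 × 0.997380 = 0.976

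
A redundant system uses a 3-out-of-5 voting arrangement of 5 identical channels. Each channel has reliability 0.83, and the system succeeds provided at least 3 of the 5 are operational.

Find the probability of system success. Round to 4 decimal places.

0.9625

R = Σ_{i=3}^{5} C(5,i) p^i (1−p)^{5−i} with p = 0.83
C(5,3)·0.83^3·0.17^2 = 0.165246
C(5,4)·0.83^4·0.17^1 = 0.403396
C(5,5)·0.83^5·0.17^0 = 0.393904
Sum = 0.9625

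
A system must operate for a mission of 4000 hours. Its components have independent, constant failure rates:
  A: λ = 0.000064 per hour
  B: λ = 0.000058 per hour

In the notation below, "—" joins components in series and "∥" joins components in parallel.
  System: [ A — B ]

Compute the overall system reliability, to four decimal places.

0.6139

R(A) = exp(−0.000064 × 4000) = 0.774142
R(B) = exp(−0.000058 × 4000) = 0.792946
Series (A and B): 0.774142 × 0.792946 = 0.6139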